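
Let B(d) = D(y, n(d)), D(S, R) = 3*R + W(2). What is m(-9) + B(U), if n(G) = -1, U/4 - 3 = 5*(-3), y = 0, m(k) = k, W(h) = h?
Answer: -10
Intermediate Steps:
U = -48 (U = 12 + 4*(5*(-3)) = 12 + 4*(-15) = 12 - 60 = -48)
D(S, R) = 2 + 3*R (D(S, R) = 3*R + 2 = 2 + 3*R)
B(d) = -1 (B(d) = 2 + 3*(-1) = 2 - 3 = -1)
m(-9) + B(U) = -9 - 1 = -10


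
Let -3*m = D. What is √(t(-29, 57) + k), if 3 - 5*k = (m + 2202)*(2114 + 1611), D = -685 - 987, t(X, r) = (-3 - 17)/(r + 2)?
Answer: I*√1610078038815/885 ≈ 1433.8*I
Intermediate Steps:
t(X, r) = -20/(2 + r)
D = -1672
m = 1672/3 (m = -⅓*(-1672) = 1672/3 ≈ 557.33)
k = -30835541/15 (k = ⅗ - (1672/3 + 2202)*(2114 + 1611)/5 = ⅗ - 8278*3725/15 = ⅗ - ⅕*30835550/3 = ⅗ - 6167110/3 = -30835541/15 ≈ -2.0557e+6)
√(t(-29, 57) + k) = √(-20/(2 + 57) - 30835541/15) = √(-20/59 - 30835541/15) = √(-1819297219/885) = I*√1610078038815/885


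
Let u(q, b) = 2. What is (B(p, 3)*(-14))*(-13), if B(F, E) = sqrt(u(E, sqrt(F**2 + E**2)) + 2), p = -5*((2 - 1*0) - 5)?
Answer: 364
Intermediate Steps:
p = 15 (p = -5*((2 + 0) - 5) = -5*(2 - 5) = -5*(-3) = 15)
B(F, E) = 2 (B(F, E) = sqrt(2 + 2) = sqrt(4) = 2)
(B(p, 3)*(-14))*(-13) = (2*(-14))*(-13) = -28*(-13) = 364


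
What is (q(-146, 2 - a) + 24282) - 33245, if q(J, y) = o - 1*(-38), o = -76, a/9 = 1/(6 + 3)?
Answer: -9001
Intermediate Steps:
a = 1 (a = 9/(6 + 3) = 9/9 = 9*(⅑) = 1)
q(J, y) = -38 (q(J, y) = -76 - 1*(-38) = -76 + 38 = -38)
(q(-146, 2 - a) + 24282) - 33245 = (-38 + 24282) - 33245 = 24244 - 33245 = -9001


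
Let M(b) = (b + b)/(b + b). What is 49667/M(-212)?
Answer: 49667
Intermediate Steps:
M(b) = 1 (M(b) = (2*b)/((2*b)) = (2*b)*(1/(2*b)) = 1)
49667/M(-212) = 49667/1 = 49667*1 = 49667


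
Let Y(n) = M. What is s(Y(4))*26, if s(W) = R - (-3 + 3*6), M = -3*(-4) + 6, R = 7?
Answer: -208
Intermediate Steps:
M = 18 (M = 12 + 6 = 18)
Y(n) = 18
s(W) = -8 (s(W) = 7 - (-3 + 3*6) = 7 - (-3 + 18) = 7 - 1*15 = 7 - 15 = -8)
s(Y(4))*26 = -8*26 = -208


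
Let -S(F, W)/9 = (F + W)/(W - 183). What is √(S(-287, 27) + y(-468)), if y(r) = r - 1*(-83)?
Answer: 20*I ≈ 20.0*I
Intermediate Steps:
y(r) = 83 + r (y(r) = r + 83 = 83 + r)
S(F, W) = -9*(F + W)/(-183 + W) (S(F, W) = -9*(F + W)/(W - 183) = -9*(F + W)/(-183 + W))
√(S(-287, 27) + y(-468)) = √(9*(-1*(-287) - 1*27)/(-183 + 27) + (83 - 468)) = √(9*(287 - 27)/(-156) - 385) = √(9*(-1/156)*260 - 385) = √(-15 - 385) = √(-400) = 20*I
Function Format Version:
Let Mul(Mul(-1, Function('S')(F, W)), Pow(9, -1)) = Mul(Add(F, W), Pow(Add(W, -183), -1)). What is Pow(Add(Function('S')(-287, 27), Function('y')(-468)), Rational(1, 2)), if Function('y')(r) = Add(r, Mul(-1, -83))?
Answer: Mul(20, I) ≈ Mul(20.000, I)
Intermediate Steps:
Function('y')(r) = Add(83, r) (Function('y')(r) = Add(r, 83) = Add(83, r))
Function('S')(F, W) = Mul(-9, Pow(Add(-183, W), -1), Add(F, W)) (Function('S')(F, W) = Mul(-9, Mul(Add(F, W), Pow(Add(W, -183), -1))) = Mul(-9, Mul(Add(F, W), Pow(Add(-183, W), -1))) = Mul(-9, Mul(Pow(Add(-183, W), -1), Add(F, W))) = Mul(-9, Pow(Add(-183, W), -1), Add(F, W)))
Pow(Add(Function('S')(-287, 27), Function('y')(-468)), Rational(1, 2)) = Pow(Add(Mul(9, Pow(Add(-183, 27), -1), Add(Mul(-1, -287), Mul(-1, 27))), Add(83, -468)), Rational(1, 2)) = Pow(Add(Mul(9, Pow(-156, -1), Add(287, -27)), -385), Rational(1, 2)) = Pow(Add(Mul(9, Rational(-1, 156), 260), -385), Rational(1, 2)) = Pow(Add(-15, -385), Rational(1, 2)) = Pow(-400, Rational(1, 2)) = Mul(20, I)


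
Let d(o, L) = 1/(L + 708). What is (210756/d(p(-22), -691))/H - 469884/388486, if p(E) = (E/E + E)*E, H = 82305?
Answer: 225535673242/5329056705 ≈ 42.322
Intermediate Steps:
p(E) = E*(1 + E) (p(E) = (1 + E)*E = E*(1 + E))
d(o, L) = 1/(708 + L)
(210756/d(p(-22), -691))/H - 469884/388486 = (210756/(1/(708 - 691)))/82305 - 469884/388486 = (210756/(1/17))*(1/82305) - 469884*1/388486 = (210756/(1/17))*(1/82305) - 234942/194243 = (210756*17)*(1/82305) - 234942/194243 = 3582852*(1/82305) - 234942/194243 = 1194284/27435 - 234942/194243 = 225535673242/5329056705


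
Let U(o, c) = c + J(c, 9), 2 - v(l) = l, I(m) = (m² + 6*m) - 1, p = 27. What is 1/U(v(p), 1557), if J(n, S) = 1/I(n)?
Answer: 2433590/3789099631 ≈ 0.00064226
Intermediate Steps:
I(m) = -1 + m² + 6*m
J(n, S) = 1/(-1 + n² + 6*n)
v(l) = 2 - l
U(o, c) = c + 1/(-1 + c² + 6*c)
1/U(v(p), 1557) = 1/(1557 + 1/(-1 + 1557² + 6*1557)) = 1/(1557 + 1/(-1 + 2424249 + 9342)) = 1/(1557 + 1/2433590) = 1/(3789099631/2433590) = 2433590/3789099631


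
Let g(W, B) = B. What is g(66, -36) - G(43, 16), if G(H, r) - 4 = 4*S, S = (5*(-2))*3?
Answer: 80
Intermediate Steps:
S = -30 (S = -10*3 = -30)
G(H, r) = -116 (G(H, r) = 4 + 4*(-30) = 4 - 120 = -116)
g(66, -36) - G(43, 16) = -36 - 1*(-116) = -36 + 116 = 80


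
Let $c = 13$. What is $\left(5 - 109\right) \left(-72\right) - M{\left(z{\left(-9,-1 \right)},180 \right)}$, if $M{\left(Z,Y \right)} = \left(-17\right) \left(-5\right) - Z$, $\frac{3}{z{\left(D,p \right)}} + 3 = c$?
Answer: $\frac{74033}{10} \approx 7403.3$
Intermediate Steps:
$z{\left(D,p \right)} = \frac{3}{10}$ ($z{\left(D,p \right)} = \frac{3}{-3 + 13} = \frac{3}{10}$)
$M{\left(Z,Y \right)} = 85 - Z$
$\left(5 - 109\right) \left(-72\right) - M{\left(z{\left(-9,-1 \right)},180 \right)} = \left(5 - 109\right) \left(-72\right) - \left(85 - \frac{3}{10}\right) = \left(-104\right) \left(-72\right) - \left(85 - \frac{3}{10}\right) = 7488 - \frac{847}{10} = \frac{74033}{10}$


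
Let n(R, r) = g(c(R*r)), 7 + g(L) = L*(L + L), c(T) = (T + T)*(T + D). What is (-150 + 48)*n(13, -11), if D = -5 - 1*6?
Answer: -395734282230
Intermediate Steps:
D = -11 (D = -5 - 6 = -11)
c(T) = 2*T*(-11 + T) (c(T) = (T + T)*(T - 11) = (2*T)*(-11 + T) = 2*T*(-11 + T))
g(L) = -7 + 2*L**2 (g(L) = -7 + L*(L + L) = -7 + L*(2*L) = -7 + 2*L**2)
n(R, r) = -7 + 8*R**2*r**2*(-11 + R*r)**2 (n(R, r) = -7 + 2*(2*(R*r)*(-11 + R*r))**2 = -7 + 2*(2*R*r*(-11 + R*r))**2 = -7 + 2*(4*R**2*r**2*(-11 + R*r)**2) = -7 + 8*R**2*r**2*(-11 + R*r)**2)
(-150 + 48)*n(13, -11) = (-150 + 48)*(-7 + 8*13**2*(-11)**2*(-11 + 13*(-11))**2) = -102*(-7 + 8*169*121*(-11 - 143)**2) = -102*(-7 + 8*169*121*(-154)**2) = -102*(-7 + 8*169*121*23716) = -102*(-7 + 3879747872) = -102*3879747865 = -395734282230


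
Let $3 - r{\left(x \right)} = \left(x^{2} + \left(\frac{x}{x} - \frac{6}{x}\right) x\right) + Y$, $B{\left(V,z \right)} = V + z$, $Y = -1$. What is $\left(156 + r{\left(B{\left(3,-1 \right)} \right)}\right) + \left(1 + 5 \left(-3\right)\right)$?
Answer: $146$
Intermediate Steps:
$r{\left(x \right)} = 4 - x^{2} - x \left(1 - \frac{6}{x}\right)$ ($r{\left(x \right)} = 3 - \left(\left(x^{2} + \left(\frac{x}{x} - \frac{6}{x}\right) x\right) - 1\right) = 3 - \left(\left(x^{2} + \left(1 - \frac{6}{x}\right) x\right) - 1\right) = 3 - \left(\left(x^{2} + x \left(1 - \frac{6}{x}\right)\right) - 1\right) = 3 - \left(-1 + x^{2} + x \left(1 - \frac{6}{x}\right)\right) = 4 - x^{2} - x \left(1 - \frac{6}{x}\right)$)
$\left(156 + r{\left(B{\left(3,-1 \right)} \right)}\right) + \left(1 + 5 \left(-3\right)\right) = \left(156 - \left(-8 + \left(3 - 1\right)^{2}\right)\right) + \left(1 + 5 \left(-3\right)\right) = \left(156 - -4\right) + \left(1 - 15\right) = \left(156 - -4\right) - 14 = \left(156 + 4\right) - 14 = 160 - 14 = 146$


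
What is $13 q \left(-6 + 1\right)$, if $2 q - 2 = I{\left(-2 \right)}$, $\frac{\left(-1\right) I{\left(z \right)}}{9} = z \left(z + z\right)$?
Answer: $2275$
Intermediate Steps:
$I{\left(z \right)} = - 18 z^{2}$ ($I{\left(z \right)} = - 9 z \left(z + z\right) = - 9 z 2 z = - 9 \cdot 2 z^{2} = - 18 z^{2}$)
$q = -35$ ($q = 1 + \frac{\left(-18\right) \left(-2\right)^{2}}{2} = 1 + \frac{\left(-18\right) 4}{2} = 1 + \frac{1}{2} \left(-72\right) = 1 - 36 = -35$)
$13 q \left(-6 + 1\right) = 13 \left(- 35 \left(-6 + 1\right)\right) = 13 \left(\left(-35\right) \left(-5\right)\right) = 13 \cdot 175 = 2275$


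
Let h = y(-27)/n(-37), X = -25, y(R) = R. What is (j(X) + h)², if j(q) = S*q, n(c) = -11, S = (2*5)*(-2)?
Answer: 30547729/121 ≈ 2.5246e+5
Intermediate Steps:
S = -20 (S = 10*(-2) = -20)
j(q) = -20*q
h = 27/11 (h = -27/(-11) = -27*(-1/11) = 27/11 ≈ 2.4545)
(j(X) + h)² = (-20*(-25) + 27/11)² = (500 + 27/11)² = (5527/11)² = 30547729/121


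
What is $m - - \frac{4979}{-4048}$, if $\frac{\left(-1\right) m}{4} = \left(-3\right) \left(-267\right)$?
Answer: $- \frac{12974771}{4048} \approx -3205.2$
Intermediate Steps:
$m = -3204$ ($m = - 4 \left(\left(-3\right) \left(-267\right)\right) = \left(-4\right) 801 = -3204$)
$m - - \frac{4979}{-4048} = -3204 - - \frac{4979}{-4048} = -3204 - \left(-4979\right) \left(- \frac{1}{4048}\right) = -3204 - \frac{4979}{4048} = - \frac{12974771}{4048}$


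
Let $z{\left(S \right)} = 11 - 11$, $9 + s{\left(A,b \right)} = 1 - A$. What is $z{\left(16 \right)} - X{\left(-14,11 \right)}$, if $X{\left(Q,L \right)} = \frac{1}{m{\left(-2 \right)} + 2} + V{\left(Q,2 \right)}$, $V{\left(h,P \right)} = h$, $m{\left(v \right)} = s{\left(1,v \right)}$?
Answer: $\frac{99}{7} \approx 14.143$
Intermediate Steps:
$s{\left(A,b \right)} = -8 - A$ ($s{\left(A,b \right)} = -9 - \left(-1 + A\right) = -8 - A$)
$m{\left(v \right)} = -9$ ($m{\left(v \right)} = -8 - 1 = -9$)
$z{\left(S \right)} = 0$ ($z{\left(S \right)} = 11 - 11 = 0$)
$X{\left(Q,L \right)} = - \frac{1}{7} + Q$ ($X{\left(Q,L \right)} = \frac{1}{-9 + 2} + Q = \frac{1}{-7} + Q = - \frac{1}{7} + Q$)
$z{\left(16 \right)} - X{\left(-14,11 \right)} = 0 - \left(- \frac{1}{7} - 14\right) = 0 - - \frac{99}{7} = 0 + \frac{99}{7} = \frac{99}{7}$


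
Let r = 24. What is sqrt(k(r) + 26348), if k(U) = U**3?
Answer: 22*sqrt(83) ≈ 200.43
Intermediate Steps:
sqrt(k(r) + 26348) = sqrt(24**3 + 26348) = sqrt(13824 + 26348) = sqrt(40172) = 22*sqrt(83)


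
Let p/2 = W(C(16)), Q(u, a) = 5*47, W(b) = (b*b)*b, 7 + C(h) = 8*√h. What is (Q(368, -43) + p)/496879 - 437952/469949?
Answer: -202812807543/233507789171 ≈ -0.86855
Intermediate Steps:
C(h) = -7 + 8*√h
W(b) = b³ (W(b) = b²*b = b³)
Q(u, a) = 235
p = 31250 (p = 2*(-7 + 8*√16)³ = 2*(-7 + 8*4)³ = 2*(-7 + 32)³ = 2*25³ = 2*15625 = 31250)
(Q(368, -43) + p)/496879 - 437952/469949 = (235 + 31250)/496879 - 437952/469949 = 31485*(1/496879) - 437952*1/469949 = 31485/496879 - 437952/469949 = -202812807543/233507789171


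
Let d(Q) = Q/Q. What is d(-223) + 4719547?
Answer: 4719548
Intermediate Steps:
d(Q) = 1
d(-223) + 4719547 = 1 + 4719547 = 4719548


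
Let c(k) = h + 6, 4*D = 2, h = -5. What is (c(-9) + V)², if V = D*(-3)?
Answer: ¼ ≈ 0.25000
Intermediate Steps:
D = ½ (D = (¼)*2 = ½ ≈ 0.50000)
c(k) = 1 (c(k) = -5 + 6 = 1)
V = -3/2 (V = (½)*(-3) = -3/2 ≈ -1.5000)
(c(-9) + V)² = (1 - 3/2)² = (-½)² = ¼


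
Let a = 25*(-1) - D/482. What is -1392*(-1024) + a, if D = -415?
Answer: 687035021/482 ≈ 1.4254e+6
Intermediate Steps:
a = -11635/482 (a = 25*(-1) - (-415)/482 = -25 - (-415)/482 = -25 - 1*(-415/482) = -25 + 415/482 = -11635/482 ≈ -24.139)
-1392*(-1024) + a = -1392*(-1024) - 11635/482 = 1425408 - 11635/482 = 687035021/482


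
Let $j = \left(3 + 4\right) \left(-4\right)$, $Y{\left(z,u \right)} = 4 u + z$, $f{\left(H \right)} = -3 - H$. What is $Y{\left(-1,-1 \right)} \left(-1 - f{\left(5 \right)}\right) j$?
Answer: $980$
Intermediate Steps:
$Y{\left(z,u \right)} = z + 4 u$
$j = -28$ ($j = 7 \left(-4\right) = -28$)
$Y{\left(-1,-1 \right)} \left(-1 - f{\left(5 \right)}\right) j = \left(-1 + 4 \left(-1\right)\right) \left(-1 - \left(-3 - 5\right)\right) \left(-28\right) = \left(-1 - 4\right) \left(-1 - \left(-3 - 5\right)\right) \left(-28\right) = - 5 \left(-1 - -8\right) \left(-28\right) = - 5 \left(-1 + 8\right) \left(-28\right) = \left(-5\right) 7 \left(-28\right) = \left(-35\right) \left(-28\right) = 980$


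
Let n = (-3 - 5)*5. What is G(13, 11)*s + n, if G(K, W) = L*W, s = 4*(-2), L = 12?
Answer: -1096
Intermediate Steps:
s = -8
G(K, W) = 12*W
n = -40 (n = -8*5 = -40)
G(13, 11)*s + n = (12*11)*(-8) - 40 = 132*(-8) - 40 = -1056 - 40 = -1096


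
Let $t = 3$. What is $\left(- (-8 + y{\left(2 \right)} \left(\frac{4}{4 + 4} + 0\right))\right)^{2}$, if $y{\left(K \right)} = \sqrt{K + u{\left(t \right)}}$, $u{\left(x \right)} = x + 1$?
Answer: $\frac{\left(16 - \sqrt{6}\right)^{2}}{4} \approx 45.904$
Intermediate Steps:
$u{\left(x \right)} = 1 + x$
$y{\left(K \right)} = \sqrt{4 + K}$ ($y{\left(K \right)} = \sqrt{K + \left(1 + 3\right)} = \sqrt{K + 4} = \sqrt{4 + K}$)
$\left(- (-8 + y{\left(2 \right)} \left(\frac{4}{4 + 4} + 0\right))\right)^{2} = \left(- (-8 + \sqrt{4 + 2} \left(\frac{4}{4 + 4} + 0\right))\right)^{2} = \left(- (-8 + \sqrt{6} \left(\frac{4}{8} + 0\right))\right)^{2} = \left(- (-8 + \sqrt{6} \left(4 \cdot \frac{1}{8} + 0\right))\right)^{2} = \left(- (-8 + \sqrt{6} \left(\frac{1}{2} + 0\right))\right)^{2} = \left(- (-8 + \sqrt{6} \cdot \frac{1}{2})\right)^{2} = \left(- (-8 + \frac{\sqrt{6}}{2})\right)^{2} = \left(8 - \frac{\sqrt{6}}{2}\right)^{2}$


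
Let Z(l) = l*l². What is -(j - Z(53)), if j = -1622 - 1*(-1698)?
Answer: 148801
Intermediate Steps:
Z(l) = l³
j = 76 (j = -1622 + 1698 = 76)
-(j - Z(53)) = -(76 - 1*53³) = -(76 - 1*148877) = -(76 - 148877) = -1*(-148801) = 148801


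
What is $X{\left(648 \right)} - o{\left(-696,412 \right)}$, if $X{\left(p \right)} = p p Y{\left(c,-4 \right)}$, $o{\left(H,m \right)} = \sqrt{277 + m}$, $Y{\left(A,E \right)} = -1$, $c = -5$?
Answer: $-419904 - \sqrt{689} \approx -4.1993 \cdot 10^{5}$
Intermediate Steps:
$X{\left(p \right)} = - p^{2}$ ($X{\left(p \right)} = p p \left(-1\right) = p^{2} \left(-1\right) = - p^{2}$)
$X{\left(648 \right)} - o{\left(-696,412 \right)} = - 648^{2} - \sqrt{277 + 412} = \left(-1\right) 419904 - \sqrt{689} = -419904 - \sqrt{689}$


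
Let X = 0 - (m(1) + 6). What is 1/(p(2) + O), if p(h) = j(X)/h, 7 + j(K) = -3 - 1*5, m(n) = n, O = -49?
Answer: -2/113 ≈ -0.017699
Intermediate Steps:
X = -7 (X = 0 - (1 + 6) = 0 - 1*7 = 0 - 7 = -7)
j(K) = -15 (j(K) = -7 + (-3 - 1*5) = -7 + (-3 - 5) = -7 - 8 = -15)
p(h) = -15/h
1/(p(2) + O) = 1/(-15/2 - 49) = 1/(-113/2) = -2/113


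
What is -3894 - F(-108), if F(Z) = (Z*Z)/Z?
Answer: -3786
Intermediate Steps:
F(Z) = Z (F(Z) = Z²/Z = Z)
-3894 - F(-108) = -3894 - 1*(-108) = -3894 + 108 = -3786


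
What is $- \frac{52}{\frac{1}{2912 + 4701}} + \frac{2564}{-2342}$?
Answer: $- \frac{463572078}{1171} \approx -3.9588 \cdot 10^{5}$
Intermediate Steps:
$- \frac{52}{\frac{1}{2912 + 4701}} + \frac{2564}{-2342} = - \frac{52}{\frac{1}{7613}} + 2564 \left(- \frac{1}{2342}\right) = - 52 \frac{1}{\frac{1}{7613}} - \frac{1282}{1171} = \left(-52\right) 7613 - \frac{1282}{1171} = -395876 - \frac{1282}{1171} = - \frac{463572078}{1171}$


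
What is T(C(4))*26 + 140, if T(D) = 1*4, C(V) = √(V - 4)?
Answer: 244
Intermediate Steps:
C(V) = √(-4 + V)
T(D) = 4
T(C(4))*26 + 140 = 4*26 + 140 = 104 + 140 = 244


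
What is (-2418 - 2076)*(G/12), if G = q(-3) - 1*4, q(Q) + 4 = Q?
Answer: 8239/2 ≈ 4119.5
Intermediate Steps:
q(Q) = -4 + Q
G = -11 (G = (-4 - 3) - 1*4 = -7 - 4 = -11)
(-2418 - 2076)*(G/12) = (-2418 - 2076)*(-11/12) = -(-49434)/12 = -4494*(-11/12) = 8239/2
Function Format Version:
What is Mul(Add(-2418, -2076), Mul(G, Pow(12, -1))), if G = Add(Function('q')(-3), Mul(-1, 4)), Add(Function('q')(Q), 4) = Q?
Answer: Rational(8239, 2) ≈ 4119.5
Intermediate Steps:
Function('q')(Q) = Add(-4, Q)
G = -11 (G = Add(Add(-4, -3), Mul(-1, 4)) = Add(-7, -4) = -11)
Mul(Add(-2418, -2076), Mul(G, Pow(12, -1))) = Mul(Add(-2418, -2076), Mul(-11, Pow(12, -1))) = Mul(-4494, Mul(-11, Rational(1, 12))) = Mul(-4494, Rational(-11, 12)) = Rational(8239, 2)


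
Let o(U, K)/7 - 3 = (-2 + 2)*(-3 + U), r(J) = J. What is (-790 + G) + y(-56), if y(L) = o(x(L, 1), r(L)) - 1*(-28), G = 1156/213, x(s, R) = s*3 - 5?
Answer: -156677/213 ≈ -735.57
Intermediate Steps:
x(s, R) = -5 + 3*s (x(s, R) = 3*s - 5 = -5 + 3*s)
o(U, K) = 21 (o(U, K) = 21 + 7*((-2 + 2)*(-3 + U)) = 21 + 7*(0*(-3 + U)) = 21 + 7*0 = 21 + 0 = 21)
G = 1156/213 (G = 1156*(1/213) = 1156/213 ≈ 5.4272)
y(L) = 49 (y(L) = 21 - 1*(-28) = 21 + 28 = 49)
(-790 + G) + y(-56) = (-790 + 1156/213) + 49 = -167114/213 + 49 = -156677/213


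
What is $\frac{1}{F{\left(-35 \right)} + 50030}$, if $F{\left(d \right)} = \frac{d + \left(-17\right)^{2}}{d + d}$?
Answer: $\frac{35}{1750923} \approx 1.9989 \cdot 10^{-5}$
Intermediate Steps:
$F{\left(d \right)} = \frac{289 + d}{2 d}$ ($F{\left(d \right)} = \frac{d + 289}{2 d} = \left(289 + d\right) \frac{1}{2 d} = \frac{289 + d}{2 d}$)
$\frac{1}{F{\left(-35 \right)} + 50030} = \frac{1}{\frac{289 - 35}{2 \left(-35\right)} + 50030} = \frac{1}{\frac{1}{2} \left(- \frac{1}{35}\right) 254 + 50030} = \frac{1}{- \frac{127}{35} + 50030} = \frac{1}{\frac{1750923}{35}} = \frac{35}{1750923}$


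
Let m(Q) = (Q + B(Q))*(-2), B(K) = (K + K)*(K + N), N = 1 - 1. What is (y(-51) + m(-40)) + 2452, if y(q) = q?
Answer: -3919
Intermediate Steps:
N = 0
B(K) = 2*K² (B(K) = (K + K)*(K + 0) = (2*K)*K = 2*K²)
m(Q) = -4*Q² - 2*Q (m(Q) = (Q + 2*Q²)*(-2) = -4*Q² - 2*Q)
(y(-51) + m(-40)) + 2452 = (-51 + 2*(-40)*(-1 - 2*(-40))) + 2452 = (-51 + 2*(-40)*(-1 + 80)) + 2452 = (-51 + 2*(-40)*79) + 2452 = (-51 - 6320) + 2452 = -6371 + 2452 = -3919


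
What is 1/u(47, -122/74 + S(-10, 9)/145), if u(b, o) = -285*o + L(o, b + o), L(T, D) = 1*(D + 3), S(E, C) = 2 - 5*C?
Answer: 5365/3232074 ≈ 0.0016599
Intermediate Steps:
L(T, D) = 3 + D (L(T, D) = 1*(3 + D) = 3 + D)
u(b, o) = 3 + b - 284*o (u(b, o) = -285*o + (3 + (b + o)) = -285*o + (3 + b + o) = 3 + b - 284*o)
1/u(47, -122/74 + S(-10, 9)/145) = 1/(3 + 47 - 284*(-122/74 + (2 - 5*9)/145)) = 1/(3 + 47 - 284*(-122*1/74 + (2 - 45)*(1/145))) = 1/(3 + 47 - 284*(-61/37 - 43*1/145)) = 1/(3 + 47 - 284*(-61/37 - 43/145)) = 1/(3 + 47 - 284*(-10436/5365)) = 1/(3 + 47 + 2963824/5365) = 1/(3232074/5365) = 5365/3232074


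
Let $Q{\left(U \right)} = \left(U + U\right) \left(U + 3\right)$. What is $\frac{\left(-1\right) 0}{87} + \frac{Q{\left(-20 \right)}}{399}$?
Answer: $\frac{680}{399} \approx 1.7043$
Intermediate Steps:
$Q{\left(U \right)} = 2 U \left(3 + U\right)$
$\frac{\left(-1\right) 0}{87} + \frac{Q{\left(-20 \right)}}{399} = \frac{\left(-1\right) 0}{87} + \frac{2 \left(-20\right) \left(3 - 20\right)}{399} = 0 \cdot \frac{1}{87} + 2 \left(-20\right) \left(-17\right) \frac{1}{399} = 0 + 680 \cdot \frac{1}{399} = 0 + \frac{680}{399} = \frac{680}{399}$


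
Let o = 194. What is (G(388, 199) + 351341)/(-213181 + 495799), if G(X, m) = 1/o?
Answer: 9737165/7832556 ≈ 1.2432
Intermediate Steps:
G(X, m) = 1/194
(G(388, 199) + 351341)/(-213181 + 495799) = (1/194 + 351341)/(-213181 + 495799) = (68160155/194)/282618 = (68160155/194)*(1/282618) = 9737165/7832556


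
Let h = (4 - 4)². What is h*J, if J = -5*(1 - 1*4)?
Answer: 0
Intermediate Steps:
h = 0 (h = 0² = 0)
J = 15 (J = -5*(1 - 4) = -5*(-3) = 15)
h*J = 0*15 = 0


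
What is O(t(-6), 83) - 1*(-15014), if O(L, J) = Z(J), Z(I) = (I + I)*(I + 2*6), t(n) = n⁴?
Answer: 30784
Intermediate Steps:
Z(I) = 2*I*(12 + I) (Z(I) = (2*I)*(I + 12) = (2*I)*(12 + I) = 2*I*(12 + I))
O(L, J) = 2*J*(12 + J)
O(t(-6), 83) - 1*(-15014) = 2*83*(12 + 83) - 1*(-15014) = 2*83*95 + 15014 = 15770 + 15014 = 30784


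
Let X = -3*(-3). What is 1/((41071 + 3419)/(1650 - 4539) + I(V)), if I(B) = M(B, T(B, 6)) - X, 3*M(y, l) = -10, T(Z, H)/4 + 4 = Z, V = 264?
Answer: -963/26707 ≈ -0.036058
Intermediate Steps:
T(Z, H) = -16 + 4*Z
M(y, l) = -10/3 (M(y, l) = (⅓)*(-10) = -10/3)
X = 9
I(B) = -37/3 (I(B) = -10/3 - 1*9 = -10/3 - 9 = -37/3)
1/((41071 + 3419)/(1650 - 4539) + I(V)) = 1/((41071 + 3419)/(1650 - 4539) - 37/3) = 1/(44490/(-2889) - 37/3) = 1/(44490*(-1/2889) - 37/3) = 1/(-14830/963 - 37/3) = 1/(-26707/963) = -963/26707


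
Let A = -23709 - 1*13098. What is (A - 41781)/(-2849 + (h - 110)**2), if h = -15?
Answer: -19647/3194 ≈ -6.1512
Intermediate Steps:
A = -36807 (A = -23709 - 13098 = -36807)
(A - 41781)/(-2849 + (h - 110)**2) = (-36807 - 41781)/(-2849 + (-15 - 110)**2) = -78588/(-2849 + (-125)**2) = -78588/(-2849 + 15625) = -78588/12776 = -78588*1/12776 = -19647/3194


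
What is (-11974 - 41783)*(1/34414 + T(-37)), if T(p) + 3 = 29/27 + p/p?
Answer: 1712903093/34414 ≈ 49773.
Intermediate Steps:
T(p) = -25/27 (T(p) = -3 + (29/27 + p/p) = -3 + (29*(1/27) + 1) = -3 + (29/27 + 1) = -3 + 56/27 = -25/27)
(-11974 - 41783)*(1/34414 + T(-37)) = (-11974 - 41783)*(1/34414 - 25/27) = -53757*(1/34414 - 25/27) = -53757*(-860323/929178) = 1712903093/34414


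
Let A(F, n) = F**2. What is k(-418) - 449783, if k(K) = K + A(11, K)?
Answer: -450080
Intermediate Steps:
k(K) = 121 + K (k(K) = K + 11**2 = K + 121 = 121 + K)
k(-418) - 449783 = (121 - 418) - 449783 = -297 - 449783 = -450080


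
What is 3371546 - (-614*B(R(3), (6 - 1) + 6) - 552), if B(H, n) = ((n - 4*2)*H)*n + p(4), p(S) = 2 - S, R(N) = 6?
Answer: 3492442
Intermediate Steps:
B(H, n) = -2 + H*n*(-8 + n) (B(H, n) = ((n - 4*2)*H)*n + (2 - 1*4) = ((n - 8)*H)*n + (2 - 4) = ((-8 + n)*H)*n - 2 = (H*(-8 + n))*n - 2 = H*n*(-8 + n) - 2 = -2 + H*n*(-8 + n))
3371546 - (-614*B(R(3), (6 - 1) + 6) - 552) = 3371546 - (-614*(-2 + 6*((6 - 1) + 6)**2 - 8*6*((6 - 1) + 6)) - 552) = 3371546 - (-614*(-2 + 6*(5 + 6)**2 - 8*6*(5 + 6)) - 552) = 3371546 - (-614*(-2 + 6*11**2 - 8*6*11) - 552) = 3371546 - (-614*(-2 + 6*121 - 528) - 552) = 3371546 - (-614*(-2 + 726 - 528) - 552) = 3371546 - (-614*196 - 552) = 3371546 - (-120344 - 552) = 3371546 - 1*(-120896) = 3371546 + 120896 = 3492442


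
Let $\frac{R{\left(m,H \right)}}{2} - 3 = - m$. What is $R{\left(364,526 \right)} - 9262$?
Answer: $-9984$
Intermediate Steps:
$R{\left(m,H \right)} = 6 - 2 m$ ($R{\left(m,H \right)} = 6 + 2 \left(- m\right) = 6 - 2 m$)
$R{\left(364,526 \right)} - 9262 = \left(6 - 728\right) - 9262 = -722 - 9262 = -9984$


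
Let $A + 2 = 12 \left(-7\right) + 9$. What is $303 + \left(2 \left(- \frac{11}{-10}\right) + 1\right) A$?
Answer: $\frac{283}{5} \approx 56.6$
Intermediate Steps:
$A = -77$ ($A = -2 + \left(12 \left(-7\right) + 9\right) = -2 + \left(-84 + 9\right) = -2 - 75 = -77$)
$303 + \left(2 \left(- \frac{11}{-10}\right) + 1\right) A = 303 + \left(2 \left(- \frac{11}{-10}\right) + 1\right) \left(-77\right) = 303 + \left(2 \left(\left(-11\right) \left(- \frac{1}{10}\right)\right) + 1\right) \left(-77\right) = 303 + \left(2 \cdot \frac{11}{10} + 1\right) \left(-77\right) = 303 + \left(\frac{11}{5} + 1\right) \left(-77\right) = 303 + \frac{16}{5} \left(-77\right) = 303 - \frac{1232}{5} = \frac{283}{5}$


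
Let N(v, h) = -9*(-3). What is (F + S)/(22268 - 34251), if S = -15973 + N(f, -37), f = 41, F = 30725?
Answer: -14779/11983 ≈ -1.2333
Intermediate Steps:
N(v, h) = 27
S = -15946 (S = -15973 + 27 = -15946)
(F + S)/(22268 - 34251) = (30725 - 15946)/(22268 - 34251) = 14779/(-11983) = 14779*(-1/11983) = -14779/11983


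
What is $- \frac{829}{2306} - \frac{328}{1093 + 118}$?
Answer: $- \frac{1760287}{2792566} \approx -0.63035$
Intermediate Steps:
$- \frac{829}{2306} - \frac{328}{1093 + 118} = \left(-829\right) \frac{1}{2306} - \frac{328}{1211} = - \frac{829}{2306} - \frac{328}{1211} = - \frac{1760287}{2792566}$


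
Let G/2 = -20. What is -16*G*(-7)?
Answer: -4480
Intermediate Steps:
G = -40 (G = 2*(-20) = -40)
-16*G*(-7) = -16*(-40)*(-7) = 640*(-7) = -4480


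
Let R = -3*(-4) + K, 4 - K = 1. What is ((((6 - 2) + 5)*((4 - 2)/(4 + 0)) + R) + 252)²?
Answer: 294849/4 ≈ 73712.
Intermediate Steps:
K = 3 (K = 4 - 1*1 = 4 - 1 = 3)
R = 15 (R = -3*(-4) + 3 = 12 + 3 = 15)
((((6 - 2) + 5)*((4 - 2)/(4 + 0)) + R) + 252)² = ((((6 - 2) + 5)*((4 - 2)/(4 + 0)) + 15) + 252)² = (((4 + 5)*(2/4) + 15) + 252)² = ((9*(2*(¼)) + 15) + 252)² = ((9*(½) + 15) + 252)² = ((9/2 + 15) + 252)² = (39/2 + 252)² = (543/2)² = 294849/4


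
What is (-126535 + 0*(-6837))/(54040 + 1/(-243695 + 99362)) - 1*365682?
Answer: -2852248387738713/7799755319 ≈ -3.6568e+5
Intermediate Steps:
(-126535 + 0*(-6837))/(54040 + 1/(-243695 + 99362)) - 1*365682 = (-126535 + 0)/(54040 + 1/(-144333)) - 365682 = -126535/(54040 - 1/144333) - 365682 = -126535/7799755319/144333 - 365682 = -126535*144333/7799755319 - 365682 = -18263176155/7799755319 - 365682 = -2852248387738713/7799755319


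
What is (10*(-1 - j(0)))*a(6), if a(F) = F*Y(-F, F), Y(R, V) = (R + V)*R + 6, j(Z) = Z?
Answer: -360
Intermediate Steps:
Y(R, V) = 6 + R*(R + V) (Y(R, V) = R*(R + V) + 6 = 6 + R*(R + V))
a(F) = 6*F (a(F) = F*(6 + (-F)**2 + (-F)*F) = F*(6 + F**2 - F**2) = F*6 = 6*F)
(10*(-1 - j(0)))*a(6) = (10*(-1 - 1*0))*(6*6) = (10*(-1 + 0))*36 = (10*(-1))*36 = -10*36 = -360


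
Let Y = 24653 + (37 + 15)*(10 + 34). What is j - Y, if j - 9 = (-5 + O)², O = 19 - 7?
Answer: -26883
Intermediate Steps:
O = 12
j = 58 (j = 9 + (-5 + 12)² = 9 + 7² = 9 + 49 = 58)
Y = 26941 (Y = 24653 + 52*44 = 24653 + 2288 = 26941)
j - Y = 58 - 1*26941 = 58 - 26941 = -26883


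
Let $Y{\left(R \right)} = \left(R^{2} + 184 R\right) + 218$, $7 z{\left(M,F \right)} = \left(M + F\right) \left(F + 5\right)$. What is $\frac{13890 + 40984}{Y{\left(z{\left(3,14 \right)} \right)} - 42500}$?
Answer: $- \frac{2688826}{1551465} \approx -1.7331$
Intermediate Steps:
$z{\left(M,F \right)} = \frac{\left(5 + F\right) \left(F + M\right)}{7}$ ($z{\left(M,F \right)} = \frac{\left(M + F\right) \left(F + 5\right)}{7} = \frac{\left(F + M\right) \left(5 + F\right)}{7} = \frac{\left(5 + F\right) \left(F + M\right)}{7}$)
$Y{\left(R \right)} = 218 + R^{2} + 184 R$
$\frac{13890 + 40984}{Y{\left(z{\left(3,14 \right)} \right)} - 42500} = \frac{13890 + 40984}{\left(218 + \left(\frac{14^{2}}{7} + \frac{5}{7} \cdot 14 + \frac{5}{7} \cdot 3 + \frac{1}{7} \cdot 14 \cdot 3\right)^{2} + 184 \left(\frac{14^{2}}{7} + \frac{5}{7} \cdot 14 + \frac{5}{7} \cdot 3 + \frac{1}{7} \cdot 14 \cdot 3\right)\right) - 42500} = \frac{54874}{\left(218 + \left(\frac{1}{7} \cdot 196 + 10 + \frac{15}{7} + 6\right)^{2} + 184 \left(\frac{1}{7} \cdot 196 + 10 + \frac{15}{7} + 6\right)\right) - 42500} = \frac{54874}{\left(218 + \left(28 + 10 + \frac{15}{7} + 6\right)^{2} + 184 \left(28 + 10 + \frac{15}{7} + 6\right)\right) - 42500} = \frac{54874}{\left(218 + \left(\frac{323}{7}\right)^{2} + 184 \cdot \frac{323}{7}\right) - 42500} = \frac{54874}{\left(218 + \frac{104329}{49} + \frac{59432}{7}\right) - 42500} = \frac{54874}{\frac{531035}{49} - 42500} = \frac{54874}{- \frac{1551465}{49}} = 54874 \left(- \frac{49}{1551465}\right) = - \frac{2688826}{1551465}$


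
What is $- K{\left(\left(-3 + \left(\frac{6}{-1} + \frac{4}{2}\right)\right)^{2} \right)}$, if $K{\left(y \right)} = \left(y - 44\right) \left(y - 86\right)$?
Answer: $185$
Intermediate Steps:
$K{\left(y \right)} = \left(-86 + y\right) \left(-44 + y\right)$ ($K{\left(y \right)} = \left(-44 + y\right) \left(-86 + y\right) = \left(-86 + y\right) \left(-44 + y\right)$)
$- K{\left(\left(-3 + \left(\frac{6}{-1} + \frac{4}{2}\right)\right)^{2} \right)} = - (3784 + \left(\left(-3 + \left(\frac{6}{-1} + \frac{4}{2}\right)\right)^{2}\right)^{2} - 130 \left(-3 + \left(\frac{6}{-1} + \frac{4}{2}\right)\right)^{2}) = - (3784 + \left(\left(-3 + \left(6 \left(-1\right) + 4 \cdot \frac{1}{2}\right)\right)^{2}\right)^{2} - 130 \left(-3 + \left(6 \left(-1\right) + 4 \cdot \frac{1}{2}\right)\right)^{2}) = - (3784 + \left(\left(-3 + \left(-6 + 2\right)\right)^{2}\right)^{2} - 130 \left(-3 + \left(-6 + 2\right)\right)^{2}) = - (3784 + \left(\left(-3 - 4\right)^{2}\right)^{2} - 130 \left(-3 - 4\right)^{2}) = - (3784 + \left(\left(-7\right)^{2}\right)^{2} - 130 \left(-7\right)^{2}) = - (3784 + 49^{2} - 6370) = - (3784 + 2401 - 6370) = \left(-1\right) \left(-185\right) = 185$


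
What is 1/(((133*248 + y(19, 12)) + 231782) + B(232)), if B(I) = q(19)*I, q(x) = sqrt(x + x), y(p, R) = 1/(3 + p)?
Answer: 4418854/1169928363469 - 3872*sqrt(38)/1169928363469 ≈ 3.7566e-6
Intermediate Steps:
q(x) = sqrt(2)*sqrt(x) (q(x) = sqrt(2*x) = sqrt(2)*sqrt(x))
B(I) = I*sqrt(38) (B(I) = (sqrt(2)*sqrt(19))*I = sqrt(38)*I = I*sqrt(38))
1/(((133*248 + y(19, 12)) + 231782) + B(232)) = 1/(((133*248 + 1/(3 + 19)) + 231782) + 232*sqrt(38)) = 1/(((32984 + 1/22) + 231782) + 232*sqrt(38)) = 1/((725649/22 + 231782) + 232*sqrt(38)) = 1/(5824853/22 + 232*sqrt(38))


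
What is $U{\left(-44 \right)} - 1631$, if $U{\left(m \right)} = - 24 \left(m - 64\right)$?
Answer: $961$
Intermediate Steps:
$U{\left(m \right)} = 1536 - 24 m$ ($U{\left(m \right)} = - 24 \left(-64 + m\right) = 1536 - 24 m$)
$U{\left(-44 \right)} - 1631 = \left(1536 - -1056\right) - 1631 = \left(1536 + 1056\right) - 1631 = 2592 - 1631 = 961$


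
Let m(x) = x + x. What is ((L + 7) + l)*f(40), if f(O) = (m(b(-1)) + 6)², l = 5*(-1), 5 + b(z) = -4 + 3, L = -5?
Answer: -108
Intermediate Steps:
b(z) = -6 (b(z) = -5 + (-4 + 3) = -5 - 1 = -6)
m(x) = 2*x
l = -5
f(O) = 36 (f(O) = (2*(-6) + 6)² = (-12 + 6)² = (-6)² = 36)
((L + 7) + l)*f(40) = ((-5 + 7) - 5)*36 = (2 - 5)*36 = -3*36 = -108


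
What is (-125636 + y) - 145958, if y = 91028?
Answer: -180566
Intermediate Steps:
(-125636 + y) - 145958 = (-125636 + 91028) - 145958 = -34608 - 145958 = -180566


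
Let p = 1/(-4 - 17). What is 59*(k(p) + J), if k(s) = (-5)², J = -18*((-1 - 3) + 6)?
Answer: -649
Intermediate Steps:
p = -1/21 (p = 1/(-21) = -1/21 ≈ -0.047619)
J = -36 (J = -18*(-4 + 6) = -18*2 = -36)
k(s) = 25
59*(k(p) + J) = 59*(25 - 36) = 59*(-11) = -649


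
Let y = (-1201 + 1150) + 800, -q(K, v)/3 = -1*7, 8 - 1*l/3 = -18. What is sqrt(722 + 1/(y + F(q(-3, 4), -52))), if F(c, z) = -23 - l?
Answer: sqrt(935714)/36 ≈ 26.870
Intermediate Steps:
l = 78 (l = 24 - 3*(-18) = 24 + 54 = 78)
q(K, v) = 21 (q(K, v) = -(-3)*7 = -3*(-7) = 21)
F(c, z) = -101 (F(c, z) = -23 - 1*78 = -23 - 78 = -101)
y = 749 (y = -51 + 800 = 749)
sqrt(722 + 1/(y + F(q(-3, 4), -52))) = sqrt(722 + 1/(749 - 101)) = sqrt(722 + 1/648) = sqrt(467857/648) = sqrt(935714)/36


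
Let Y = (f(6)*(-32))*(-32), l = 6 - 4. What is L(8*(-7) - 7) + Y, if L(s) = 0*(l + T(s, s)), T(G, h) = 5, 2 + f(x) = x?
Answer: 4096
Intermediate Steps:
f(x) = -2 + x
l = 2
L(s) = 0 (L(s) = 0*(2 + 5) = 0*7 = 0)
Y = 4096 (Y = ((-2 + 6)*(-32))*(-32) = (4*(-32))*(-32) = -128*(-32) = 4096)
L(8*(-7) - 7) + Y = 0 + 4096 = 4096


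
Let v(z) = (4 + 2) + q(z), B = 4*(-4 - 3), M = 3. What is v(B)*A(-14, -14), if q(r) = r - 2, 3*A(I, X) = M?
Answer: -24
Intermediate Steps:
A(I, X) = 1 (A(I, X) = (⅓)*3 = 1)
B = -28 (B = 4*(-7) = -28)
q(r) = -2 + r
v(z) = 4 + z (v(z) = (4 + 2) + (-2 + z) = 6 + (-2 + z) = 4 + z)
v(B)*A(-14, -14) = (4 - 28)*1 = -24*1 = -24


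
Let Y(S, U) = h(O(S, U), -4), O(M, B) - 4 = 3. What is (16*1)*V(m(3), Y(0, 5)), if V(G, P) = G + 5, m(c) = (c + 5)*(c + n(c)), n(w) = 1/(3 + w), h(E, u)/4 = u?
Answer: 1456/3 ≈ 485.33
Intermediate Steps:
O(M, B) = 7 (O(M, B) = 4 + 3 = 7)
h(E, u) = 4*u
Y(S, U) = -16 (Y(S, U) = 4*(-4) = -16)
m(c) = (5 + c)*(c + 1/(3 + c)) (m(c) = (c + 5)*(c + 1/(3 + c)) = (5 + c)*(c + 1/(3 + c)))
V(G, P) = 5 + G
(16*1)*V(m(3), Y(0, 5)) = (16*1)*(5 + (5 + 3 + 3*(3 + 3)*(5 + 3))/(3 + 3)) = 16*(5 + (5 + 3 + 3*6*8)/6) = 16*(5 + (5 + 3 + 144)/6) = 16*(5 + (⅙)*152) = 16*(5 + 76/3) = 16*(91/3) = 1456/3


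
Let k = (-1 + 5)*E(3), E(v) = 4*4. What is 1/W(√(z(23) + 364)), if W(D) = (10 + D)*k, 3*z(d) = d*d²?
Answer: -15/414688 + √39777/829376 ≈ 0.00020430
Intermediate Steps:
E(v) = 16
z(d) = d³/3 (z(d) = (d*d²)/3 = d³/3)
k = 64 (k = (-1 + 5)*16 = 4*16 = 64)
W(D) = 640 + 64*D (W(D) = (10 + D)*64 = 640 + 64*D)
1/W(√(z(23) + 364)) = 1/(640 + 64*√((⅓)*23³ + 364)) = 1/(640 + 64*√((⅓)*12167 + 364)) = 1/(640 + 64*√(12167/3 + 364)) = 1/(640 + 64*√(13259/3)) = 1/(640 + 64*(√39777/3)) = 1/(640 + 64*√39777/3)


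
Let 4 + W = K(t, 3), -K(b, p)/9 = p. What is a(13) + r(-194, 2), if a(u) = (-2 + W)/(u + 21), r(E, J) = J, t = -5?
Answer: 35/34 ≈ 1.0294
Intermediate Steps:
K(b, p) = -9*p
W = -31 (W = -4 - 9*3 = -4 - 27 = -31)
a(u) = -33/(21 + u) (a(u) = (-2 - 31)/(u + 21) = -33/(21 + u))
a(13) + r(-194, 2) = -33/(21 + 13) + 2 = -33/34 + 2 = 35/34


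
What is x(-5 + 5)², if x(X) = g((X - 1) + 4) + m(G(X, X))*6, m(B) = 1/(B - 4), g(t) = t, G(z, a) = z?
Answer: 9/4 ≈ 2.2500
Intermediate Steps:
m(B) = 1/(-4 + B)
x(X) = 3 + X + 6/(-4 + X) (x(X) = ((X - 1) + 4) + 6/(-4 + X) = ((-1 + X) + 4) + 6/(-4 + X) = (3 + X) + 6/(-4 + X) = 3 + X + 6/(-4 + X))
x(-5 + 5)² = ((-6 + (-5 + 5)² - (-5 + 5))/(-4 + (-5 + 5)))² = ((-6 + 0² - 1*0)/(-4 + 0))² = ((-6 + 0 + 0)/(-4))² = (-¼*(-6))² = (3/2)² = 9/4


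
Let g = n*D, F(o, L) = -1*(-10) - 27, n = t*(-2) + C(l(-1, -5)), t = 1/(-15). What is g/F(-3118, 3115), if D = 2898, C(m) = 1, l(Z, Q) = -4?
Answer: -966/5 ≈ -193.20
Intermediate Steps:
t = -1/15 ≈ -0.066667
n = 17/15 (n = -1/15*(-2) + 1 = 2/15 + 1 = 17/15 ≈ 1.1333)
F(o, L) = -17 (F(o, L) = 10 - 27 = -17)
g = 16422/5 (g = (17/15)*2898 = 16422/5 ≈ 3284.4)
g/F(-3118, 3115) = (16422/5)/(-17) = (16422/5)*(-1/17) = -966/5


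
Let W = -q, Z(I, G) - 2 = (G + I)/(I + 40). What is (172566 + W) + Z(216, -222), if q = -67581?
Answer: 30739069/128 ≈ 2.4015e+5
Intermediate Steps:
Z(I, G) = 2 + (G + I)/(40 + I) (Z(I, G) = 2 + (G + I)/(I + 40) = 2 + (G + I)/(40 + I))
W = 67581 (W = -1*(-67581) = 67581)
(172566 + W) + Z(216, -222) = (172566 + 67581) + (80 - 222 + 3*216)/(40 + 216) = 240147 + (80 - 222 + 648)/256 = 240147 + (1/256)*506 = 240147 + 253/128 = 30739069/128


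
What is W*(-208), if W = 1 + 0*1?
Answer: -208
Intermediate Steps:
W = 1 (W = 1 + 0 = 1)
W*(-208) = 1*(-208) = -208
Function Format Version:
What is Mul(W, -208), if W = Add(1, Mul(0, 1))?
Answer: -208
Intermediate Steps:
W = 1 (W = Add(1, 0) = 1)
Mul(W, -208) = Mul(1, -208) = -208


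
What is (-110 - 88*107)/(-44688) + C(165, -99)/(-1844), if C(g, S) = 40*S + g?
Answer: 23394613/10300584 ≈ 2.2712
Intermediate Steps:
C(g, S) = g + 40*S
(-110 - 88*107)/(-44688) + C(165, -99)/(-1844) = (-110 - 88*107)/(-44688) + (165 + 40*(-99))/(-1844) = (-110 - 9416)*(-1/44688) + (165 - 3960)*(-1/1844) = -9526*(-1/44688) - 3795*(-1/1844) = 4763/22344 + 3795/1844 = 23394613/10300584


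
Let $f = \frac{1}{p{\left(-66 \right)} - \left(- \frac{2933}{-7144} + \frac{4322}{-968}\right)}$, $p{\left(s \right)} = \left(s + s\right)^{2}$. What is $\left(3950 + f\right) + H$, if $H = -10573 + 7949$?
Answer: $\frac{19976493761278}{15065228429} \approx 1326.0$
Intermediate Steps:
$p{\left(s \right)} = 4 s^{2}$ ($p{\left(s \right)} = \left(2 s\right)^{2} = 4 s^{2}$)
$H = -2624$
$f = \frac{864424}{15065228429}$ ($f = \frac{1}{4 \left(-66\right)^{2} - \left(- \frac{2933}{-7144} + \frac{4322}{-968}\right)} = \frac{1}{4 \cdot 4356 - \left(\left(-2933\right) \left(- \frac{1}{7144}\right) + 4322 \left(- \frac{1}{968}\right)\right)} = \frac{1}{17424 - \left(\frac{2933}{7144} - \frac{2161}{484}\right)} = \frac{1}{17424 - - \frac{3504653}{864424}} = \frac{1}{17424 + \frac{3504653}{864424}} = \frac{1}{\frac{15065228429}{864424}} = \frac{864424}{15065228429} \approx 5.7379 \cdot 10^{-5}$)
$\left(3950 + f\right) + H = \left(3950 + \frac{864424}{15065228429}\right) - 2624 = \frac{59507653158974}{15065228429} - 2624 = \frac{19976493761278}{15065228429}$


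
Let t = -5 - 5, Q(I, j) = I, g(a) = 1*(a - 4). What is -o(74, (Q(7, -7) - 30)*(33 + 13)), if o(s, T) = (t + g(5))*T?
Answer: -9522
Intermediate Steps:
g(a) = -4 + a (g(a) = 1*(-4 + a) = -4 + a)
t = -10
o(s, T) = -9*T (o(s, T) = (-10 + (-4 + 5))*T = (-10 + 1)*T = -9*T)
-o(74, (Q(7, -7) - 30)*(33 + 13)) = -(-9)*(7 - 30)*(33 + 13) = -(-9)*(-23*46) = -(-9)*(-1058) = -1*9522 = -9522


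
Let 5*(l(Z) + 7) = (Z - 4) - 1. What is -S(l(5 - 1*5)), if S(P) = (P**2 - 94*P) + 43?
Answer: -859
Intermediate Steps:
l(Z) = -8 + Z/5 (l(Z) = -7 + ((Z - 4) - 1)/5 = -7 + ((-4 + Z) - 1)/5 = -7 + (-5 + Z)/5 = -7 + (-1 + Z/5) = -8 + Z/5)
S(P) = 43 + P**2 - 94*P
-S(l(5 - 1*5)) = -(43 + (-8 + (5 - 1*5)/5)**2 - 94*(-8 + (5 - 1*5)/5)) = -(43 + (-8 + (5 - 5)/5)**2 - 94*(-8 + (5 - 5)/5)) = -(43 + (-8 + (1/5)*0)**2 - 94*(-8 + (1/5)*0)) = -(43 + (-8 + 0)**2 - 94*(-8 + 0)) = -(43 + (-8)**2 - 94*(-8)) = -(43 + 64 + 752) = -1*859 = -859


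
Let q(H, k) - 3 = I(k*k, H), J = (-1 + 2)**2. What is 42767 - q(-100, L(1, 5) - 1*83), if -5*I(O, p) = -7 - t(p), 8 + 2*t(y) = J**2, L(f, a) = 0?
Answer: 427633/10 ≈ 42763.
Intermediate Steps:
J = 1 (J = 1**2 = 1)
t(y) = -7/2 (t(y) = -4 + (1/2)*1**2 = -4 + (1/2)*1 = -4 + 1/2 = -7/2)
I(O, p) = 7/10 (I(O, p) = -(-7 - 1*(-7/2))/5 = -(-7 + 7/2)/5 = -1/5*(-7/2) = 7/10)
q(H, k) = 37/10 (q(H, k) = 3 + 7/10 = 37/10)
42767 - q(-100, L(1, 5) - 1*83) = 42767 - 1*37/10 = 42767 - 37/10 = 427633/10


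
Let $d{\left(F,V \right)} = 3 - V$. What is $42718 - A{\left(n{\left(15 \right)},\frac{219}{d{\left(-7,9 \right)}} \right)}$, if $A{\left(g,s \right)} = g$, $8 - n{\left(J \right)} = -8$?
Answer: $42702$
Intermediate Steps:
$n{\left(J \right)} = 16$ ($n{\left(J \right)} = 8 - -8 = 8 + 8 = 16$)
$42718 - A{\left(n{\left(15 \right)},\frac{219}{d{\left(-7,9 \right)}} \right)} = 42718 - 16 = 42702$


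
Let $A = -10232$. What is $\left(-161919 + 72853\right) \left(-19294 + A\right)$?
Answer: $2629762716$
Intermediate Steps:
$\left(-161919 + 72853\right) \left(-19294 + A\right) = \left(-161919 + 72853\right) \left(-19294 - 10232\right) = \left(-89066\right) \left(-29526\right) = 2629762716$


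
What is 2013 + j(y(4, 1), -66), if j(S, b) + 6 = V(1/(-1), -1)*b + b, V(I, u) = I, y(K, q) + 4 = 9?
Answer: 2007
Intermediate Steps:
y(K, q) = 5 (y(K, q) = -4 + 9 = 5)
j(S, b) = -6 (j(S, b) = -6 + (b/(-1) + b) = -6 + (-b + b) = -6 + 0 = -6)
2013 + j(y(4, 1), -66) = 2013 - 6 = 2007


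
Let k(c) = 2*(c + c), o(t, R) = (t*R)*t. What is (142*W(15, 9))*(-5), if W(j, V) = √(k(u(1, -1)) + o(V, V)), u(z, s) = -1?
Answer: -3550*√29 ≈ -19117.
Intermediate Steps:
o(t, R) = R*t² (o(t, R) = (R*t)*t = R*t²)
k(c) = 4*c (k(c) = 2*(2*c) = 4*c)
W(j, V) = √(-4 + V³) (W(j, V) = √(4*(-1) + V*V²) = √(-4 + V³))
(142*W(15, 9))*(-5) = (142*√(-4 + 9³))*(-5) = (142*√(-4 + 729))*(-5) = (142*√725)*(-5) = (142*(5*√29))*(-5) = (710*√29)*(-5) = -3550*√29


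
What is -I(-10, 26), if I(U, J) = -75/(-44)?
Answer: -75/44 ≈ -1.7045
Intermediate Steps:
I(U, J) = 75/44 (I(U, J) = -75*(-1/44) = 75/44)
-I(-10, 26) = -1*75/44 = -75/44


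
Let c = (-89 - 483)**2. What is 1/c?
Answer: 1/327184 ≈ 3.0564e-6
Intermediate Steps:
c = 327184 (c = (-572)**2 = 327184)
1/c = 1/327184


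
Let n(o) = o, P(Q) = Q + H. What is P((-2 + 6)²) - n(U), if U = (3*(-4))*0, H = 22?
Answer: 38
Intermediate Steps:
P(Q) = 22 + Q (P(Q) = Q + 22 = 22 + Q)
U = 0 (U = -12*0 = 0)
P((-2 + 6)²) - n(U) = (22 + (-2 + 6)²) - 1*0 = (22 + 4²) + 0 = (22 + 16) + 0 = 38 + 0 = 38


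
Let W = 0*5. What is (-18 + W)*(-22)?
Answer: 396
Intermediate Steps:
W = 0
(-18 + W)*(-22) = (-18 + 0)*(-22) = -18*(-22) = 396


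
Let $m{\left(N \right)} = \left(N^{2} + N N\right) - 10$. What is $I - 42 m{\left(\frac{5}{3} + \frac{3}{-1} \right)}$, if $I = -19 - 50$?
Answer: $\frac{605}{3} \approx 201.67$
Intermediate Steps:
$m{\left(N \right)} = -10 + 2 N^{2}$ ($m{\left(N \right)} = \left(N^{2} + N^{2}\right) - 10 = 2 N^{2} - 10 = -10 + 2 N^{2}$)
$I = -69$
$I - 42 m{\left(\frac{5}{3} + \frac{3}{-1} \right)} = -69 - 42 \left(-10 + 2 \left(\frac{5}{3} + \frac{3}{-1}\right)^{2}\right) = -69 - 42 \left(-10 + 2 \left(5 \cdot \frac{1}{3} + 3 \left(-1\right)\right)^{2}\right) = -69 - 42 \left(-10 + 2 \left(\frac{5}{3} - 3\right)^{2}\right) = -69 - 42 \left(-10 + 2 \left(- \frac{4}{3}\right)^{2}\right) = -69 - 42 \left(-10 + 2 \cdot \frac{16}{9}\right) = -69 - 42 \left(-10 + \frac{32}{9}\right) = -69 - - \frac{812}{3} = -69 + \frac{812}{3} = \frac{605}{3}$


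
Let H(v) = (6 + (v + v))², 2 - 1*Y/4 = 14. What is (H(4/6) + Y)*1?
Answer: 52/9 ≈ 5.7778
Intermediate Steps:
Y = -48 (Y = 8 - 4*14 = 8 - 56 = -48)
H(v) = (6 + 2*v)²
(H(4/6) + Y)*1 = (4*(3 + 4/6)² - 48)*1 = (4*(3 + 4*(⅙))² - 48)*1 = (4*(3 + ⅔)² - 48)*1 = (4*(11/3)² - 48)*1 = (4*(121/9) - 48)*1 = (484/9 - 48)*1 = (52/9)*1 = 52/9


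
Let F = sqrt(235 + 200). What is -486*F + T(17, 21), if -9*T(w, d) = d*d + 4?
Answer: -445/9 - 486*sqrt(435) ≈ -10186.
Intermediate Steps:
T(w, d) = -4/9 - d**2/9 (T(w, d) = -(d*d + 4)/9 = -(d**2 + 4)/9 = -(4 + d**2)/9 = -4/9 - d**2/9)
F = sqrt(435) ≈ 20.857
-486*F + T(17, 21) = -486*sqrt(435) + (-4/9 - 1/9*21**2) = -486*sqrt(435) + (-4/9 - 1/9*441) = -486*sqrt(435) + (-4/9 - 49) = -486*sqrt(435) - 445/9 = -445/9 - 486*sqrt(435)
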